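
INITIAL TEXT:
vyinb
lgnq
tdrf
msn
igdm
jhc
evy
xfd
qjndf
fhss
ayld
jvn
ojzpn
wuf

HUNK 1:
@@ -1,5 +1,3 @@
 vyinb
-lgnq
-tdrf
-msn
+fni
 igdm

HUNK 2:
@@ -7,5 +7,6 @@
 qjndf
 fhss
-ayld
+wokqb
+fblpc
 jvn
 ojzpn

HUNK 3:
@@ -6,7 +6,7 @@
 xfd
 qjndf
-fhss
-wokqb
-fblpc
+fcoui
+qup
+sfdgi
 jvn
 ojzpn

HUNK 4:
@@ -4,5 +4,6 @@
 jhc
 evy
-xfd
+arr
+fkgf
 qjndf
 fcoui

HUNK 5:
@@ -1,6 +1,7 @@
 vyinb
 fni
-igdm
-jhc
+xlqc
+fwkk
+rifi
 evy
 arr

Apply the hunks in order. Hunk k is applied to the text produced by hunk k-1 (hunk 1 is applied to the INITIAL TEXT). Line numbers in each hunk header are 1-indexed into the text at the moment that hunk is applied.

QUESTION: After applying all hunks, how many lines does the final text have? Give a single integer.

Answer: 15

Derivation:
Hunk 1: at line 1 remove [lgnq,tdrf,msn] add [fni] -> 12 lines: vyinb fni igdm jhc evy xfd qjndf fhss ayld jvn ojzpn wuf
Hunk 2: at line 7 remove [ayld] add [wokqb,fblpc] -> 13 lines: vyinb fni igdm jhc evy xfd qjndf fhss wokqb fblpc jvn ojzpn wuf
Hunk 3: at line 6 remove [fhss,wokqb,fblpc] add [fcoui,qup,sfdgi] -> 13 lines: vyinb fni igdm jhc evy xfd qjndf fcoui qup sfdgi jvn ojzpn wuf
Hunk 4: at line 4 remove [xfd] add [arr,fkgf] -> 14 lines: vyinb fni igdm jhc evy arr fkgf qjndf fcoui qup sfdgi jvn ojzpn wuf
Hunk 5: at line 1 remove [igdm,jhc] add [xlqc,fwkk,rifi] -> 15 lines: vyinb fni xlqc fwkk rifi evy arr fkgf qjndf fcoui qup sfdgi jvn ojzpn wuf
Final line count: 15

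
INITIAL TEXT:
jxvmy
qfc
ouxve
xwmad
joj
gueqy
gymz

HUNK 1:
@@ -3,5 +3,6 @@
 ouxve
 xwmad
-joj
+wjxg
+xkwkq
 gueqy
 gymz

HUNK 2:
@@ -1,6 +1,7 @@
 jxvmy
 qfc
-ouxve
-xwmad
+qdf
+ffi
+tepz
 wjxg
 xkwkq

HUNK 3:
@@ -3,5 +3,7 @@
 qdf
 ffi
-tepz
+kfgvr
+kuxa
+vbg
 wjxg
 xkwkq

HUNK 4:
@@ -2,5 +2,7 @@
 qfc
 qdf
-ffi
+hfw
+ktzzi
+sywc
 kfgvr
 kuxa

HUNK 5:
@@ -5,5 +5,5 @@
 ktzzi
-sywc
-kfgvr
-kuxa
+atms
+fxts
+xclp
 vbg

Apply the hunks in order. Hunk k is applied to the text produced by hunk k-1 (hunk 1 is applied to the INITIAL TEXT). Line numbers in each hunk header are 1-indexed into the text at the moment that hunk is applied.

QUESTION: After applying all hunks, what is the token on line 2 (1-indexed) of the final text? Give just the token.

Answer: qfc

Derivation:
Hunk 1: at line 3 remove [joj] add [wjxg,xkwkq] -> 8 lines: jxvmy qfc ouxve xwmad wjxg xkwkq gueqy gymz
Hunk 2: at line 1 remove [ouxve,xwmad] add [qdf,ffi,tepz] -> 9 lines: jxvmy qfc qdf ffi tepz wjxg xkwkq gueqy gymz
Hunk 3: at line 3 remove [tepz] add [kfgvr,kuxa,vbg] -> 11 lines: jxvmy qfc qdf ffi kfgvr kuxa vbg wjxg xkwkq gueqy gymz
Hunk 4: at line 2 remove [ffi] add [hfw,ktzzi,sywc] -> 13 lines: jxvmy qfc qdf hfw ktzzi sywc kfgvr kuxa vbg wjxg xkwkq gueqy gymz
Hunk 5: at line 5 remove [sywc,kfgvr,kuxa] add [atms,fxts,xclp] -> 13 lines: jxvmy qfc qdf hfw ktzzi atms fxts xclp vbg wjxg xkwkq gueqy gymz
Final line 2: qfc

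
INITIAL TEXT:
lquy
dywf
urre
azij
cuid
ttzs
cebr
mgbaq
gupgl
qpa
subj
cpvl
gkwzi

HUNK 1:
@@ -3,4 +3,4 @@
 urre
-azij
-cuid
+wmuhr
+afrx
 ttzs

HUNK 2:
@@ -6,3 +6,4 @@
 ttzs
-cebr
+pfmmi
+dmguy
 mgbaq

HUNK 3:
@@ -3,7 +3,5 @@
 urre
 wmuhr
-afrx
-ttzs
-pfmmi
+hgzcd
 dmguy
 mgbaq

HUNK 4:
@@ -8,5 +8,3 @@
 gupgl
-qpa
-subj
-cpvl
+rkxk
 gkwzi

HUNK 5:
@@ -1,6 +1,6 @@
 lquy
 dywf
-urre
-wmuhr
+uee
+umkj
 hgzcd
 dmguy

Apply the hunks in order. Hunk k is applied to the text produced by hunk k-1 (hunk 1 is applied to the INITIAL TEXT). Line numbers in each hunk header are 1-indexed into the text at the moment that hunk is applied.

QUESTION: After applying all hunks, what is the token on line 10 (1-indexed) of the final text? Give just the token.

Answer: gkwzi

Derivation:
Hunk 1: at line 3 remove [azij,cuid] add [wmuhr,afrx] -> 13 lines: lquy dywf urre wmuhr afrx ttzs cebr mgbaq gupgl qpa subj cpvl gkwzi
Hunk 2: at line 6 remove [cebr] add [pfmmi,dmguy] -> 14 lines: lquy dywf urre wmuhr afrx ttzs pfmmi dmguy mgbaq gupgl qpa subj cpvl gkwzi
Hunk 3: at line 3 remove [afrx,ttzs,pfmmi] add [hgzcd] -> 12 lines: lquy dywf urre wmuhr hgzcd dmguy mgbaq gupgl qpa subj cpvl gkwzi
Hunk 4: at line 8 remove [qpa,subj,cpvl] add [rkxk] -> 10 lines: lquy dywf urre wmuhr hgzcd dmguy mgbaq gupgl rkxk gkwzi
Hunk 5: at line 1 remove [urre,wmuhr] add [uee,umkj] -> 10 lines: lquy dywf uee umkj hgzcd dmguy mgbaq gupgl rkxk gkwzi
Final line 10: gkwzi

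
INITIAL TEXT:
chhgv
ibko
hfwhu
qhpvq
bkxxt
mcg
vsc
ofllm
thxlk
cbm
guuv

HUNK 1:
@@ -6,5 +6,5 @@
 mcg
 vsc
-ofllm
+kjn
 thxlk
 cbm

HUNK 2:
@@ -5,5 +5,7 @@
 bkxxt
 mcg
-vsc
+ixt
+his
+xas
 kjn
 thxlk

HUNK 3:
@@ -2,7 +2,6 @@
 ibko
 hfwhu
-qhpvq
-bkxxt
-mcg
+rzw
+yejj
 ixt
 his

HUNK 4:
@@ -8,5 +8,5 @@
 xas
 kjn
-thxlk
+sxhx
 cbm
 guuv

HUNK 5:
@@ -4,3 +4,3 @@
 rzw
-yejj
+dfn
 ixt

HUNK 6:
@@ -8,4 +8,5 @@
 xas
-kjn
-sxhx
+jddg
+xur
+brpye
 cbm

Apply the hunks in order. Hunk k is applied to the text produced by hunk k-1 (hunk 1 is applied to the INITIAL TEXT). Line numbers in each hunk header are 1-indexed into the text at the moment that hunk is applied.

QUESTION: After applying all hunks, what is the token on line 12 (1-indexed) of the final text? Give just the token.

Answer: cbm

Derivation:
Hunk 1: at line 6 remove [ofllm] add [kjn] -> 11 lines: chhgv ibko hfwhu qhpvq bkxxt mcg vsc kjn thxlk cbm guuv
Hunk 2: at line 5 remove [vsc] add [ixt,his,xas] -> 13 lines: chhgv ibko hfwhu qhpvq bkxxt mcg ixt his xas kjn thxlk cbm guuv
Hunk 3: at line 2 remove [qhpvq,bkxxt,mcg] add [rzw,yejj] -> 12 lines: chhgv ibko hfwhu rzw yejj ixt his xas kjn thxlk cbm guuv
Hunk 4: at line 8 remove [thxlk] add [sxhx] -> 12 lines: chhgv ibko hfwhu rzw yejj ixt his xas kjn sxhx cbm guuv
Hunk 5: at line 4 remove [yejj] add [dfn] -> 12 lines: chhgv ibko hfwhu rzw dfn ixt his xas kjn sxhx cbm guuv
Hunk 6: at line 8 remove [kjn,sxhx] add [jddg,xur,brpye] -> 13 lines: chhgv ibko hfwhu rzw dfn ixt his xas jddg xur brpye cbm guuv
Final line 12: cbm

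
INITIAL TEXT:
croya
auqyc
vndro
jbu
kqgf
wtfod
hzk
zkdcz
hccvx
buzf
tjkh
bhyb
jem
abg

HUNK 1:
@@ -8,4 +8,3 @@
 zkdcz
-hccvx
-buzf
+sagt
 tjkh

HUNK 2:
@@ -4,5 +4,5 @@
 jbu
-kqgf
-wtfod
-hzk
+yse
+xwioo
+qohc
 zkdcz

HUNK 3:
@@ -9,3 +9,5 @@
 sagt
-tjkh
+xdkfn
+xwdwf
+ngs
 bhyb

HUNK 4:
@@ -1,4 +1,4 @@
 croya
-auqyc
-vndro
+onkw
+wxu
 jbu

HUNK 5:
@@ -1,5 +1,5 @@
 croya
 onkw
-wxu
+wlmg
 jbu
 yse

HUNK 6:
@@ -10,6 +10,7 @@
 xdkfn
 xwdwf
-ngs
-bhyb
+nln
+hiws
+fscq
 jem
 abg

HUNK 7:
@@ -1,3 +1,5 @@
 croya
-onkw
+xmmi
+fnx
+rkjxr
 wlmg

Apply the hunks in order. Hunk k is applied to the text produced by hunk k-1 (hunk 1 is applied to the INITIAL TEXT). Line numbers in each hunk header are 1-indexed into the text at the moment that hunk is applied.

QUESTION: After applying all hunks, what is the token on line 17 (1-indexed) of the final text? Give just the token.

Answer: jem

Derivation:
Hunk 1: at line 8 remove [hccvx,buzf] add [sagt] -> 13 lines: croya auqyc vndro jbu kqgf wtfod hzk zkdcz sagt tjkh bhyb jem abg
Hunk 2: at line 4 remove [kqgf,wtfod,hzk] add [yse,xwioo,qohc] -> 13 lines: croya auqyc vndro jbu yse xwioo qohc zkdcz sagt tjkh bhyb jem abg
Hunk 3: at line 9 remove [tjkh] add [xdkfn,xwdwf,ngs] -> 15 lines: croya auqyc vndro jbu yse xwioo qohc zkdcz sagt xdkfn xwdwf ngs bhyb jem abg
Hunk 4: at line 1 remove [auqyc,vndro] add [onkw,wxu] -> 15 lines: croya onkw wxu jbu yse xwioo qohc zkdcz sagt xdkfn xwdwf ngs bhyb jem abg
Hunk 5: at line 1 remove [wxu] add [wlmg] -> 15 lines: croya onkw wlmg jbu yse xwioo qohc zkdcz sagt xdkfn xwdwf ngs bhyb jem abg
Hunk 6: at line 10 remove [ngs,bhyb] add [nln,hiws,fscq] -> 16 lines: croya onkw wlmg jbu yse xwioo qohc zkdcz sagt xdkfn xwdwf nln hiws fscq jem abg
Hunk 7: at line 1 remove [onkw] add [xmmi,fnx,rkjxr] -> 18 lines: croya xmmi fnx rkjxr wlmg jbu yse xwioo qohc zkdcz sagt xdkfn xwdwf nln hiws fscq jem abg
Final line 17: jem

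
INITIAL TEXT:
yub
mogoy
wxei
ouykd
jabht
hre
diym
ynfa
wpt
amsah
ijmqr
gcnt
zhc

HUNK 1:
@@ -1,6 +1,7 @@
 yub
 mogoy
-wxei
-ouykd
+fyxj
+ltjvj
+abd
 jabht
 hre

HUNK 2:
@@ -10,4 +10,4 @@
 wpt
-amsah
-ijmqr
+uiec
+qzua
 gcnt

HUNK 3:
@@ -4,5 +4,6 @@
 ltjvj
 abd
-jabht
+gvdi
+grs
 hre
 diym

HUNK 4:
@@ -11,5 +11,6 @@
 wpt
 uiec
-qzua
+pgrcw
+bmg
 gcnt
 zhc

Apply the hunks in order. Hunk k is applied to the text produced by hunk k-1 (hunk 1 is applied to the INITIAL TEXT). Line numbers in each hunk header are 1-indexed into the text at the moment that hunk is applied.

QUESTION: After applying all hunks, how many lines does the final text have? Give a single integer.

Answer: 16

Derivation:
Hunk 1: at line 1 remove [wxei,ouykd] add [fyxj,ltjvj,abd] -> 14 lines: yub mogoy fyxj ltjvj abd jabht hre diym ynfa wpt amsah ijmqr gcnt zhc
Hunk 2: at line 10 remove [amsah,ijmqr] add [uiec,qzua] -> 14 lines: yub mogoy fyxj ltjvj abd jabht hre diym ynfa wpt uiec qzua gcnt zhc
Hunk 3: at line 4 remove [jabht] add [gvdi,grs] -> 15 lines: yub mogoy fyxj ltjvj abd gvdi grs hre diym ynfa wpt uiec qzua gcnt zhc
Hunk 4: at line 11 remove [qzua] add [pgrcw,bmg] -> 16 lines: yub mogoy fyxj ltjvj abd gvdi grs hre diym ynfa wpt uiec pgrcw bmg gcnt zhc
Final line count: 16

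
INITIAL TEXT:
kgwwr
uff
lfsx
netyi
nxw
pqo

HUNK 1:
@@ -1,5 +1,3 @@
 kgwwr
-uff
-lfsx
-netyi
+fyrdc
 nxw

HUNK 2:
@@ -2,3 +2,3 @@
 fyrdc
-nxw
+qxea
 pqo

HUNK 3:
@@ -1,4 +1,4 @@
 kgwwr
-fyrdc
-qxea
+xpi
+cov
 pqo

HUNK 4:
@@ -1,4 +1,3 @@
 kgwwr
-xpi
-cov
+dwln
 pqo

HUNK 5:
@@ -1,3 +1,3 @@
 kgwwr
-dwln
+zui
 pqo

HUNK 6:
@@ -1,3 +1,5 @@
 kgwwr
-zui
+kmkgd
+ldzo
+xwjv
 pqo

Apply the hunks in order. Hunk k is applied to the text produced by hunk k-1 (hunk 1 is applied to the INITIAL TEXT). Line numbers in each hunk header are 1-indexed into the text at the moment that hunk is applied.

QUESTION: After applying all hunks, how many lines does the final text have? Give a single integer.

Hunk 1: at line 1 remove [uff,lfsx,netyi] add [fyrdc] -> 4 lines: kgwwr fyrdc nxw pqo
Hunk 2: at line 2 remove [nxw] add [qxea] -> 4 lines: kgwwr fyrdc qxea pqo
Hunk 3: at line 1 remove [fyrdc,qxea] add [xpi,cov] -> 4 lines: kgwwr xpi cov pqo
Hunk 4: at line 1 remove [xpi,cov] add [dwln] -> 3 lines: kgwwr dwln pqo
Hunk 5: at line 1 remove [dwln] add [zui] -> 3 lines: kgwwr zui pqo
Hunk 6: at line 1 remove [zui] add [kmkgd,ldzo,xwjv] -> 5 lines: kgwwr kmkgd ldzo xwjv pqo
Final line count: 5

Answer: 5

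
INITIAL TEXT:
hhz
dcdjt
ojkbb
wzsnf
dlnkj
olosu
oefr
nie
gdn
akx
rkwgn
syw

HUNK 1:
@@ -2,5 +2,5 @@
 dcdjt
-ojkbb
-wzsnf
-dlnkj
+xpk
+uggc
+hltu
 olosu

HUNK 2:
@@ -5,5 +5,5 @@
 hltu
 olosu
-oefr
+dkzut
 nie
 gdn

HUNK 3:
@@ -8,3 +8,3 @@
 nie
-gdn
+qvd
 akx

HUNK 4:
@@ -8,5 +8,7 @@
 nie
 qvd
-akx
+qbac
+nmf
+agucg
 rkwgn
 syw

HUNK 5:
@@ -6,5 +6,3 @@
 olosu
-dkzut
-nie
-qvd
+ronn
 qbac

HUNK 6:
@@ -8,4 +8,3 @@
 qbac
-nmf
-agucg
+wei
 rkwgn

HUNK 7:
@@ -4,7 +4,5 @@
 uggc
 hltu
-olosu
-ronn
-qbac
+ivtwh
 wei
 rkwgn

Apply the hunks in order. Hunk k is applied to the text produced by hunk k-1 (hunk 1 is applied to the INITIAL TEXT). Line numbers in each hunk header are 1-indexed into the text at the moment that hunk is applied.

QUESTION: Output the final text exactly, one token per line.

Hunk 1: at line 2 remove [ojkbb,wzsnf,dlnkj] add [xpk,uggc,hltu] -> 12 lines: hhz dcdjt xpk uggc hltu olosu oefr nie gdn akx rkwgn syw
Hunk 2: at line 5 remove [oefr] add [dkzut] -> 12 lines: hhz dcdjt xpk uggc hltu olosu dkzut nie gdn akx rkwgn syw
Hunk 3: at line 8 remove [gdn] add [qvd] -> 12 lines: hhz dcdjt xpk uggc hltu olosu dkzut nie qvd akx rkwgn syw
Hunk 4: at line 8 remove [akx] add [qbac,nmf,agucg] -> 14 lines: hhz dcdjt xpk uggc hltu olosu dkzut nie qvd qbac nmf agucg rkwgn syw
Hunk 5: at line 6 remove [dkzut,nie,qvd] add [ronn] -> 12 lines: hhz dcdjt xpk uggc hltu olosu ronn qbac nmf agucg rkwgn syw
Hunk 6: at line 8 remove [nmf,agucg] add [wei] -> 11 lines: hhz dcdjt xpk uggc hltu olosu ronn qbac wei rkwgn syw
Hunk 7: at line 4 remove [olosu,ronn,qbac] add [ivtwh] -> 9 lines: hhz dcdjt xpk uggc hltu ivtwh wei rkwgn syw

Answer: hhz
dcdjt
xpk
uggc
hltu
ivtwh
wei
rkwgn
syw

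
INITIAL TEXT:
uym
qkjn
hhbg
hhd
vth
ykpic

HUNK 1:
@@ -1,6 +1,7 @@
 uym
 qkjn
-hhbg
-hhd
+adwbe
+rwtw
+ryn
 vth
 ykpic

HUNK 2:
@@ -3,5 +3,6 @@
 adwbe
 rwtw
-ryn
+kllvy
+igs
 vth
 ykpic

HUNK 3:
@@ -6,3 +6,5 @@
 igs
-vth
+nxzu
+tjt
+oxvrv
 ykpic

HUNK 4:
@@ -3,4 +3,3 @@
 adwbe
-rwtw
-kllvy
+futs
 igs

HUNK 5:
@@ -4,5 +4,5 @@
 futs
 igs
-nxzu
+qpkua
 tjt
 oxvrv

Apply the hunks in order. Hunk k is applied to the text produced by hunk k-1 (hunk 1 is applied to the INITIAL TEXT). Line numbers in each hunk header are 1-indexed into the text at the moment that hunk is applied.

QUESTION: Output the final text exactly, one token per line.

Answer: uym
qkjn
adwbe
futs
igs
qpkua
tjt
oxvrv
ykpic

Derivation:
Hunk 1: at line 1 remove [hhbg,hhd] add [adwbe,rwtw,ryn] -> 7 lines: uym qkjn adwbe rwtw ryn vth ykpic
Hunk 2: at line 3 remove [ryn] add [kllvy,igs] -> 8 lines: uym qkjn adwbe rwtw kllvy igs vth ykpic
Hunk 3: at line 6 remove [vth] add [nxzu,tjt,oxvrv] -> 10 lines: uym qkjn adwbe rwtw kllvy igs nxzu tjt oxvrv ykpic
Hunk 4: at line 3 remove [rwtw,kllvy] add [futs] -> 9 lines: uym qkjn adwbe futs igs nxzu tjt oxvrv ykpic
Hunk 5: at line 4 remove [nxzu] add [qpkua] -> 9 lines: uym qkjn adwbe futs igs qpkua tjt oxvrv ykpic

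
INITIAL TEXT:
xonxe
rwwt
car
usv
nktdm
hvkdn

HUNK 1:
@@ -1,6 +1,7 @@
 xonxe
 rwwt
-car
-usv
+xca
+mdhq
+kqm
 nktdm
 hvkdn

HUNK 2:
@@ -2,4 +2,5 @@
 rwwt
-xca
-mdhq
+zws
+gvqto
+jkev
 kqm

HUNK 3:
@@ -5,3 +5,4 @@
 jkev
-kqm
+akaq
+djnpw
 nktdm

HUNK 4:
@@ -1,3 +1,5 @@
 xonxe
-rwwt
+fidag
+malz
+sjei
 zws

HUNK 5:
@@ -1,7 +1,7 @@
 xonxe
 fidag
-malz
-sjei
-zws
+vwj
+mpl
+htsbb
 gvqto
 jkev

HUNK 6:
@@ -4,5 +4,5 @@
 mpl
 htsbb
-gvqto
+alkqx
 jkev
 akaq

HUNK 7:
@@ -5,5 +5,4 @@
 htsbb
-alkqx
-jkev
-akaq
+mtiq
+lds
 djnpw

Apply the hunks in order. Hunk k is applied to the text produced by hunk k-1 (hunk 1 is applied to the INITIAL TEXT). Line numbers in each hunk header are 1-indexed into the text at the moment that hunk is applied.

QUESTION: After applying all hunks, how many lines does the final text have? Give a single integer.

Answer: 10

Derivation:
Hunk 1: at line 1 remove [car,usv] add [xca,mdhq,kqm] -> 7 lines: xonxe rwwt xca mdhq kqm nktdm hvkdn
Hunk 2: at line 2 remove [xca,mdhq] add [zws,gvqto,jkev] -> 8 lines: xonxe rwwt zws gvqto jkev kqm nktdm hvkdn
Hunk 3: at line 5 remove [kqm] add [akaq,djnpw] -> 9 lines: xonxe rwwt zws gvqto jkev akaq djnpw nktdm hvkdn
Hunk 4: at line 1 remove [rwwt] add [fidag,malz,sjei] -> 11 lines: xonxe fidag malz sjei zws gvqto jkev akaq djnpw nktdm hvkdn
Hunk 5: at line 1 remove [malz,sjei,zws] add [vwj,mpl,htsbb] -> 11 lines: xonxe fidag vwj mpl htsbb gvqto jkev akaq djnpw nktdm hvkdn
Hunk 6: at line 4 remove [gvqto] add [alkqx] -> 11 lines: xonxe fidag vwj mpl htsbb alkqx jkev akaq djnpw nktdm hvkdn
Hunk 7: at line 5 remove [alkqx,jkev,akaq] add [mtiq,lds] -> 10 lines: xonxe fidag vwj mpl htsbb mtiq lds djnpw nktdm hvkdn
Final line count: 10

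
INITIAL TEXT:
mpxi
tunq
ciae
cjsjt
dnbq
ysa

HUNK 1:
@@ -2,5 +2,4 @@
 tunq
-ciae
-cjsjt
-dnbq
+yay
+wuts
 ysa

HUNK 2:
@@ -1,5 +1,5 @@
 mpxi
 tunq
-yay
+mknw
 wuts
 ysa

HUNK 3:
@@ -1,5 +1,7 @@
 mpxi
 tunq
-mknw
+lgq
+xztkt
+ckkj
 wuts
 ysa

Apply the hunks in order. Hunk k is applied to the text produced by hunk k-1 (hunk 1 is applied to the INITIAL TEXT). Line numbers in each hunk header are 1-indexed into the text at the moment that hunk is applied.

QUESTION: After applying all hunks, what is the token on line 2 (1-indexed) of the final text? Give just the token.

Answer: tunq

Derivation:
Hunk 1: at line 2 remove [ciae,cjsjt,dnbq] add [yay,wuts] -> 5 lines: mpxi tunq yay wuts ysa
Hunk 2: at line 1 remove [yay] add [mknw] -> 5 lines: mpxi tunq mknw wuts ysa
Hunk 3: at line 1 remove [mknw] add [lgq,xztkt,ckkj] -> 7 lines: mpxi tunq lgq xztkt ckkj wuts ysa
Final line 2: tunq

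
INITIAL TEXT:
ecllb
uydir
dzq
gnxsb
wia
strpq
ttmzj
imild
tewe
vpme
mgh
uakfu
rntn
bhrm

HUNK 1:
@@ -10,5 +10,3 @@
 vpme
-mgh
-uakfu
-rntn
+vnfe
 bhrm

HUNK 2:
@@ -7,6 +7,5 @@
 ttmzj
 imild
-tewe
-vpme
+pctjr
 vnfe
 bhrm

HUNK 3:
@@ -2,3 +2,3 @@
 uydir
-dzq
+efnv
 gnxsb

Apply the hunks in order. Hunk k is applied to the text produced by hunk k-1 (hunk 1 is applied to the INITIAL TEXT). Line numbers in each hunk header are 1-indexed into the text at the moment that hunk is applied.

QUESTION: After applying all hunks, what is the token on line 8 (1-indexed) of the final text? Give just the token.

Answer: imild

Derivation:
Hunk 1: at line 10 remove [mgh,uakfu,rntn] add [vnfe] -> 12 lines: ecllb uydir dzq gnxsb wia strpq ttmzj imild tewe vpme vnfe bhrm
Hunk 2: at line 7 remove [tewe,vpme] add [pctjr] -> 11 lines: ecllb uydir dzq gnxsb wia strpq ttmzj imild pctjr vnfe bhrm
Hunk 3: at line 2 remove [dzq] add [efnv] -> 11 lines: ecllb uydir efnv gnxsb wia strpq ttmzj imild pctjr vnfe bhrm
Final line 8: imild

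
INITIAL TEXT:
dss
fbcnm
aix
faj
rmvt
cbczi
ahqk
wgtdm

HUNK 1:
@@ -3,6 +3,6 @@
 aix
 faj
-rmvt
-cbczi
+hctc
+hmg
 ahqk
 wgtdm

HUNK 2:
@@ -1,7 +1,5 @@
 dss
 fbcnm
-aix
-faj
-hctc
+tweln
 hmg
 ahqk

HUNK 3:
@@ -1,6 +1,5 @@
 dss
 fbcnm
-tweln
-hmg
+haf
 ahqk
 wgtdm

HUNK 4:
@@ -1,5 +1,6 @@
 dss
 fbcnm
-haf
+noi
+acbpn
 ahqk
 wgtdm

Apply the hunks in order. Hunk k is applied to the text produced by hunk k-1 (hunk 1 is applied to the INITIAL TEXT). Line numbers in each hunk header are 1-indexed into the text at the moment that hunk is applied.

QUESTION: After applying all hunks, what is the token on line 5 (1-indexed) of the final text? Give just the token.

Answer: ahqk

Derivation:
Hunk 1: at line 3 remove [rmvt,cbczi] add [hctc,hmg] -> 8 lines: dss fbcnm aix faj hctc hmg ahqk wgtdm
Hunk 2: at line 1 remove [aix,faj,hctc] add [tweln] -> 6 lines: dss fbcnm tweln hmg ahqk wgtdm
Hunk 3: at line 1 remove [tweln,hmg] add [haf] -> 5 lines: dss fbcnm haf ahqk wgtdm
Hunk 4: at line 1 remove [haf] add [noi,acbpn] -> 6 lines: dss fbcnm noi acbpn ahqk wgtdm
Final line 5: ahqk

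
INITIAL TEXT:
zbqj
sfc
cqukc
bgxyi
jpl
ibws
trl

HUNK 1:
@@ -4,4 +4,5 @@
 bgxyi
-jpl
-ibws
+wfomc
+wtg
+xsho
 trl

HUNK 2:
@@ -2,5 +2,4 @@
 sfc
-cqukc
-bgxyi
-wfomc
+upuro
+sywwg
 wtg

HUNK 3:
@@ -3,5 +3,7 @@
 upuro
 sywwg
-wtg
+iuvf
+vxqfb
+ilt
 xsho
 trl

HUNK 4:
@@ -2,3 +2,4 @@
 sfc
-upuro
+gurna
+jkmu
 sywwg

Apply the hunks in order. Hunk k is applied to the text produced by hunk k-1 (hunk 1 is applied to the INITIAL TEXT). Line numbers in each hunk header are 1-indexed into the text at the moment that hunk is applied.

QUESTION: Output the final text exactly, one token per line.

Hunk 1: at line 4 remove [jpl,ibws] add [wfomc,wtg,xsho] -> 8 lines: zbqj sfc cqukc bgxyi wfomc wtg xsho trl
Hunk 2: at line 2 remove [cqukc,bgxyi,wfomc] add [upuro,sywwg] -> 7 lines: zbqj sfc upuro sywwg wtg xsho trl
Hunk 3: at line 3 remove [wtg] add [iuvf,vxqfb,ilt] -> 9 lines: zbqj sfc upuro sywwg iuvf vxqfb ilt xsho trl
Hunk 4: at line 2 remove [upuro] add [gurna,jkmu] -> 10 lines: zbqj sfc gurna jkmu sywwg iuvf vxqfb ilt xsho trl

Answer: zbqj
sfc
gurna
jkmu
sywwg
iuvf
vxqfb
ilt
xsho
trl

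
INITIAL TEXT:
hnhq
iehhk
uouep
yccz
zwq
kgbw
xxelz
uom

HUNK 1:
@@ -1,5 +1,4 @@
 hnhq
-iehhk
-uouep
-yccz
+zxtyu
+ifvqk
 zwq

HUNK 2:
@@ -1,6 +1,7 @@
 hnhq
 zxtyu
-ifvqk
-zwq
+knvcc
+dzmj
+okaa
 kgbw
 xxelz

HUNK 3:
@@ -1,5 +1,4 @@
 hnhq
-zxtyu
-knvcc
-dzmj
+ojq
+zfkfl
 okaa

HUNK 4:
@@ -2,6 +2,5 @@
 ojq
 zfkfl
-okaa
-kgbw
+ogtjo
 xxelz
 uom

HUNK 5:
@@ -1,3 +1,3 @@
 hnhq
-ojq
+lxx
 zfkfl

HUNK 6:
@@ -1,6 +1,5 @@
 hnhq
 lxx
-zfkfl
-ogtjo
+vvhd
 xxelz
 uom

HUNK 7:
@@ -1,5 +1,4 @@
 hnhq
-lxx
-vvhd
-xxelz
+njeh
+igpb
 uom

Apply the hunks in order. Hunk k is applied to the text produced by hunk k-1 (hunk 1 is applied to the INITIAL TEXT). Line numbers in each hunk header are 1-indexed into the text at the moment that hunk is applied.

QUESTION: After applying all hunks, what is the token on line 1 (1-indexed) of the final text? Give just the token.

Hunk 1: at line 1 remove [iehhk,uouep,yccz] add [zxtyu,ifvqk] -> 7 lines: hnhq zxtyu ifvqk zwq kgbw xxelz uom
Hunk 2: at line 1 remove [ifvqk,zwq] add [knvcc,dzmj,okaa] -> 8 lines: hnhq zxtyu knvcc dzmj okaa kgbw xxelz uom
Hunk 3: at line 1 remove [zxtyu,knvcc,dzmj] add [ojq,zfkfl] -> 7 lines: hnhq ojq zfkfl okaa kgbw xxelz uom
Hunk 4: at line 2 remove [okaa,kgbw] add [ogtjo] -> 6 lines: hnhq ojq zfkfl ogtjo xxelz uom
Hunk 5: at line 1 remove [ojq] add [lxx] -> 6 lines: hnhq lxx zfkfl ogtjo xxelz uom
Hunk 6: at line 1 remove [zfkfl,ogtjo] add [vvhd] -> 5 lines: hnhq lxx vvhd xxelz uom
Hunk 7: at line 1 remove [lxx,vvhd,xxelz] add [njeh,igpb] -> 4 lines: hnhq njeh igpb uom
Final line 1: hnhq

Answer: hnhq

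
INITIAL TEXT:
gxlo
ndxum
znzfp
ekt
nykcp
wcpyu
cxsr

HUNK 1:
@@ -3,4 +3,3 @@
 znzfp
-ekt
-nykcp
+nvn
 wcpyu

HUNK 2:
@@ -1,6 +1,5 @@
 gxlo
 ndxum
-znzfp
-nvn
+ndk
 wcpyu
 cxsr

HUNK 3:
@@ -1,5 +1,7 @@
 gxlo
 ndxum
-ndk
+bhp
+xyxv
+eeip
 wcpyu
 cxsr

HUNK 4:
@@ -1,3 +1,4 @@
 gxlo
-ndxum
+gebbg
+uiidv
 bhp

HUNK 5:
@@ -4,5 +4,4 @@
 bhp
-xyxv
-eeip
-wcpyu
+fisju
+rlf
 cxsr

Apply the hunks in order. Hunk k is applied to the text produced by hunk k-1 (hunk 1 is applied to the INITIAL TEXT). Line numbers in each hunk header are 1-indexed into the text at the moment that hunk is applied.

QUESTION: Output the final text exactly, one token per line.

Answer: gxlo
gebbg
uiidv
bhp
fisju
rlf
cxsr

Derivation:
Hunk 1: at line 3 remove [ekt,nykcp] add [nvn] -> 6 lines: gxlo ndxum znzfp nvn wcpyu cxsr
Hunk 2: at line 1 remove [znzfp,nvn] add [ndk] -> 5 lines: gxlo ndxum ndk wcpyu cxsr
Hunk 3: at line 1 remove [ndk] add [bhp,xyxv,eeip] -> 7 lines: gxlo ndxum bhp xyxv eeip wcpyu cxsr
Hunk 4: at line 1 remove [ndxum] add [gebbg,uiidv] -> 8 lines: gxlo gebbg uiidv bhp xyxv eeip wcpyu cxsr
Hunk 5: at line 4 remove [xyxv,eeip,wcpyu] add [fisju,rlf] -> 7 lines: gxlo gebbg uiidv bhp fisju rlf cxsr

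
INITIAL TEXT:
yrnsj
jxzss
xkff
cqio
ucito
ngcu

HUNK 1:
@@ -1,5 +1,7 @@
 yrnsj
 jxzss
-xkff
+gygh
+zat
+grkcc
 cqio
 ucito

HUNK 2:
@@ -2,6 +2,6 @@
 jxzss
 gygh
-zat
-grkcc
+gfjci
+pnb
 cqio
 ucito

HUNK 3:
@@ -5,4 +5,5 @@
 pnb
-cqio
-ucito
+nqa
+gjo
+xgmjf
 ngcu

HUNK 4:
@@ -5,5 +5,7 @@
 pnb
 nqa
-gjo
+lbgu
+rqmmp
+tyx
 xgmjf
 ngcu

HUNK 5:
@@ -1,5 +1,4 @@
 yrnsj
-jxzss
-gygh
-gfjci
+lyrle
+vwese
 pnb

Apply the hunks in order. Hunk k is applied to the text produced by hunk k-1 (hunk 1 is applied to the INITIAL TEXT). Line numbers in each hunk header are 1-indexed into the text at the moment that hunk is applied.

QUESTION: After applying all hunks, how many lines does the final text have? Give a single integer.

Answer: 10

Derivation:
Hunk 1: at line 1 remove [xkff] add [gygh,zat,grkcc] -> 8 lines: yrnsj jxzss gygh zat grkcc cqio ucito ngcu
Hunk 2: at line 2 remove [zat,grkcc] add [gfjci,pnb] -> 8 lines: yrnsj jxzss gygh gfjci pnb cqio ucito ngcu
Hunk 3: at line 5 remove [cqio,ucito] add [nqa,gjo,xgmjf] -> 9 lines: yrnsj jxzss gygh gfjci pnb nqa gjo xgmjf ngcu
Hunk 4: at line 5 remove [gjo] add [lbgu,rqmmp,tyx] -> 11 lines: yrnsj jxzss gygh gfjci pnb nqa lbgu rqmmp tyx xgmjf ngcu
Hunk 5: at line 1 remove [jxzss,gygh,gfjci] add [lyrle,vwese] -> 10 lines: yrnsj lyrle vwese pnb nqa lbgu rqmmp tyx xgmjf ngcu
Final line count: 10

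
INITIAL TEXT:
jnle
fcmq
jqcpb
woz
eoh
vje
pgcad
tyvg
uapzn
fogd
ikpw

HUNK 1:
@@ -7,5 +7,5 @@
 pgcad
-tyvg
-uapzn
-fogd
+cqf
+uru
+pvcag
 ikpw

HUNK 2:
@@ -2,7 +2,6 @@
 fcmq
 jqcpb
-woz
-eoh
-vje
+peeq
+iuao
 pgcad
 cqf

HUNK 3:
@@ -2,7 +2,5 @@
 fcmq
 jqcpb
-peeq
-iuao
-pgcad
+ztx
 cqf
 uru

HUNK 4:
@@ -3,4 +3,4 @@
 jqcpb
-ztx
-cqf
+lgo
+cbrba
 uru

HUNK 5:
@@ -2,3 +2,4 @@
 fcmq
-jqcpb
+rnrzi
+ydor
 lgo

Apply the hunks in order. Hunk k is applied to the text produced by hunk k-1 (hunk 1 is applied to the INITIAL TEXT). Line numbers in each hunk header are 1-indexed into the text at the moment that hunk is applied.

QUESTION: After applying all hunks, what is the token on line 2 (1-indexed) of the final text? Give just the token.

Hunk 1: at line 7 remove [tyvg,uapzn,fogd] add [cqf,uru,pvcag] -> 11 lines: jnle fcmq jqcpb woz eoh vje pgcad cqf uru pvcag ikpw
Hunk 2: at line 2 remove [woz,eoh,vje] add [peeq,iuao] -> 10 lines: jnle fcmq jqcpb peeq iuao pgcad cqf uru pvcag ikpw
Hunk 3: at line 2 remove [peeq,iuao,pgcad] add [ztx] -> 8 lines: jnle fcmq jqcpb ztx cqf uru pvcag ikpw
Hunk 4: at line 3 remove [ztx,cqf] add [lgo,cbrba] -> 8 lines: jnle fcmq jqcpb lgo cbrba uru pvcag ikpw
Hunk 5: at line 2 remove [jqcpb] add [rnrzi,ydor] -> 9 lines: jnle fcmq rnrzi ydor lgo cbrba uru pvcag ikpw
Final line 2: fcmq

Answer: fcmq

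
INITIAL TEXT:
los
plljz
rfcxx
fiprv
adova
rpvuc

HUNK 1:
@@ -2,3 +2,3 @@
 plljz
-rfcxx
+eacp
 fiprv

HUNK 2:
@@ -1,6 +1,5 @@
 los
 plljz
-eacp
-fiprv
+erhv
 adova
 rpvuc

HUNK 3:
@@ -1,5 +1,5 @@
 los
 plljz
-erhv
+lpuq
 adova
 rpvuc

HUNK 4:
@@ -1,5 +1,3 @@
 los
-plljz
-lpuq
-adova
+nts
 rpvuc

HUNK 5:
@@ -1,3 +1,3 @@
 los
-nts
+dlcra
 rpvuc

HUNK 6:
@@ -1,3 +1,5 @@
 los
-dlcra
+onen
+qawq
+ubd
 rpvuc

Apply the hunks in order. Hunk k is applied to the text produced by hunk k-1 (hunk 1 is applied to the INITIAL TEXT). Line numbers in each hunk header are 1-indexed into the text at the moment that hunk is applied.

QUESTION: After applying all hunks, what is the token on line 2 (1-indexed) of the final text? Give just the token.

Answer: onen

Derivation:
Hunk 1: at line 2 remove [rfcxx] add [eacp] -> 6 lines: los plljz eacp fiprv adova rpvuc
Hunk 2: at line 1 remove [eacp,fiprv] add [erhv] -> 5 lines: los plljz erhv adova rpvuc
Hunk 3: at line 1 remove [erhv] add [lpuq] -> 5 lines: los plljz lpuq adova rpvuc
Hunk 4: at line 1 remove [plljz,lpuq,adova] add [nts] -> 3 lines: los nts rpvuc
Hunk 5: at line 1 remove [nts] add [dlcra] -> 3 lines: los dlcra rpvuc
Hunk 6: at line 1 remove [dlcra] add [onen,qawq,ubd] -> 5 lines: los onen qawq ubd rpvuc
Final line 2: onen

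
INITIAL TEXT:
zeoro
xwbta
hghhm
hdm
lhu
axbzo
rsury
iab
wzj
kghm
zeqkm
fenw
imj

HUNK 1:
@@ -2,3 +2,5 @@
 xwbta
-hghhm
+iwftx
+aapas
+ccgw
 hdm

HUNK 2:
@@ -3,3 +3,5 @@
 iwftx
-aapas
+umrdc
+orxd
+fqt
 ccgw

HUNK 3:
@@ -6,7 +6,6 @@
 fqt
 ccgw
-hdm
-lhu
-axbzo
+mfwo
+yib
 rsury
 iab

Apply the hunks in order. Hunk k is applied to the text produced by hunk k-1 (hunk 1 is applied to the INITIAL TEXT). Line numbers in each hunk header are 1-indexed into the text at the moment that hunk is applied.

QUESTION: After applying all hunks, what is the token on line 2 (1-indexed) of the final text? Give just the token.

Hunk 1: at line 2 remove [hghhm] add [iwftx,aapas,ccgw] -> 15 lines: zeoro xwbta iwftx aapas ccgw hdm lhu axbzo rsury iab wzj kghm zeqkm fenw imj
Hunk 2: at line 3 remove [aapas] add [umrdc,orxd,fqt] -> 17 lines: zeoro xwbta iwftx umrdc orxd fqt ccgw hdm lhu axbzo rsury iab wzj kghm zeqkm fenw imj
Hunk 3: at line 6 remove [hdm,lhu,axbzo] add [mfwo,yib] -> 16 lines: zeoro xwbta iwftx umrdc orxd fqt ccgw mfwo yib rsury iab wzj kghm zeqkm fenw imj
Final line 2: xwbta

Answer: xwbta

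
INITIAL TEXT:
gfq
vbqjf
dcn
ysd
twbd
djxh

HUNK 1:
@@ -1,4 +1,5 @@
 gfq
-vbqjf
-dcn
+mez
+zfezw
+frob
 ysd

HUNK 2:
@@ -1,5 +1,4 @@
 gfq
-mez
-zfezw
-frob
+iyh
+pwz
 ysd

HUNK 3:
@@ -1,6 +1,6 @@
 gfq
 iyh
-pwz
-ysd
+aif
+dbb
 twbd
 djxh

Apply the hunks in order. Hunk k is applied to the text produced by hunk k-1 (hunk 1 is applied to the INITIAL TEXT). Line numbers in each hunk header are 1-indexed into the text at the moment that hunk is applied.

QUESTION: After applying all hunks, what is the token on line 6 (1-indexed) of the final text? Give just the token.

Answer: djxh

Derivation:
Hunk 1: at line 1 remove [vbqjf,dcn] add [mez,zfezw,frob] -> 7 lines: gfq mez zfezw frob ysd twbd djxh
Hunk 2: at line 1 remove [mez,zfezw,frob] add [iyh,pwz] -> 6 lines: gfq iyh pwz ysd twbd djxh
Hunk 3: at line 1 remove [pwz,ysd] add [aif,dbb] -> 6 lines: gfq iyh aif dbb twbd djxh
Final line 6: djxh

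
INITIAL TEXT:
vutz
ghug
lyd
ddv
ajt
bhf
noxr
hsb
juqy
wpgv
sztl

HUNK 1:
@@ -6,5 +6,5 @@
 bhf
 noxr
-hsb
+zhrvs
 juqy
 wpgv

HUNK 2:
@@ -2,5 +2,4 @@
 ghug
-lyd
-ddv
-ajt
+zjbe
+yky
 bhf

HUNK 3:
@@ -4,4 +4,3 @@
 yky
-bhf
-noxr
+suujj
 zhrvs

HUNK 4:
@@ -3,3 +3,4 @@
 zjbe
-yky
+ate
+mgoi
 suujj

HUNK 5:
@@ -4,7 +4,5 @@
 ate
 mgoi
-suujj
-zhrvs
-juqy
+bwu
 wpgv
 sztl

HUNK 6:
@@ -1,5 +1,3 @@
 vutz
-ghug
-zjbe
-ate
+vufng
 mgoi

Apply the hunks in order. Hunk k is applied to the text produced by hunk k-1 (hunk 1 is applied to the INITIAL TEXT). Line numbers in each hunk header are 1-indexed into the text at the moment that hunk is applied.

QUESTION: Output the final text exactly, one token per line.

Answer: vutz
vufng
mgoi
bwu
wpgv
sztl

Derivation:
Hunk 1: at line 6 remove [hsb] add [zhrvs] -> 11 lines: vutz ghug lyd ddv ajt bhf noxr zhrvs juqy wpgv sztl
Hunk 2: at line 2 remove [lyd,ddv,ajt] add [zjbe,yky] -> 10 lines: vutz ghug zjbe yky bhf noxr zhrvs juqy wpgv sztl
Hunk 3: at line 4 remove [bhf,noxr] add [suujj] -> 9 lines: vutz ghug zjbe yky suujj zhrvs juqy wpgv sztl
Hunk 4: at line 3 remove [yky] add [ate,mgoi] -> 10 lines: vutz ghug zjbe ate mgoi suujj zhrvs juqy wpgv sztl
Hunk 5: at line 4 remove [suujj,zhrvs,juqy] add [bwu] -> 8 lines: vutz ghug zjbe ate mgoi bwu wpgv sztl
Hunk 6: at line 1 remove [ghug,zjbe,ate] add [vufng] -> 6 lines: vutz vufng mgoi bwu wpgv sztl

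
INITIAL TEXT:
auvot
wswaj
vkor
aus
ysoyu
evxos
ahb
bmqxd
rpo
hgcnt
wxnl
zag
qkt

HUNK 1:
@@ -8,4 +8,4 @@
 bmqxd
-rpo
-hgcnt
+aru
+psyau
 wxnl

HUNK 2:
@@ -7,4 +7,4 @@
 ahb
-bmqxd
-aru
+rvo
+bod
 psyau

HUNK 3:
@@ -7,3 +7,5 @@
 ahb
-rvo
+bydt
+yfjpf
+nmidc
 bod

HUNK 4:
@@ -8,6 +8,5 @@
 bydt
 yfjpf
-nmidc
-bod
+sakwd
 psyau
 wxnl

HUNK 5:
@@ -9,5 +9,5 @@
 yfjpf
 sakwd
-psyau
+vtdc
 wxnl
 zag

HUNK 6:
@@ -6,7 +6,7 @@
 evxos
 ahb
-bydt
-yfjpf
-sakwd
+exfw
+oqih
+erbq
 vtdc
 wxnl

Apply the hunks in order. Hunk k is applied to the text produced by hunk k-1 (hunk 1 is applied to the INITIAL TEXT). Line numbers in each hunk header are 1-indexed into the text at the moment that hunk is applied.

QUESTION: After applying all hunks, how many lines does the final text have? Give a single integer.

Answer: 14

Derivation:
Hunk 1: at line 8 remove [rpo,hgcnt] add [aru,psyau] -> 13 lines: auvot wswaj vkor aus ysoyu evxos ahb bmqxd aru psyau wxnl zag qkt
Hunk 2: at line 7 remove [bmqxd,aru] add [rvo,bod] -> 13 lines: auvot wswaj vkor aus ysoyu evxos ahb rvo bod psyau wxnl zag qkt
Hunk 3: at line 7 remove [rvo] add [bydt,yfjpf,nmidc] -> 15 lines: auvot wswaj vkor aus ysoyu evxos ahb bydt yfjpf nmidc bod psyau wxnl zag qkt
Hunk 4: at line 8 remove [nmidc,bod] add [sakwd] -> 14 lines: auvot wswaj vkor aus ysoyu evxos ahb bydt yfjpf sakwd psyau wxnl zag qkt
Hunk 5: at line 9 remove [psyau] add [vtdc] -> 14 lines: auvot wswaj vkor aus ysoyu evxos ahb bydt yfjpf sakwd vtdc wxnl zag qkt
Hunk 6: at line 6 remove [bydt,yfjpf,sakwd] add [exfw,oqih,erbq] -> 14 lines: auvot wswaj vkor aus ysoyu evxos ahb exfw oqih erbq vtdc wxnl zag qkt
Final line count: 14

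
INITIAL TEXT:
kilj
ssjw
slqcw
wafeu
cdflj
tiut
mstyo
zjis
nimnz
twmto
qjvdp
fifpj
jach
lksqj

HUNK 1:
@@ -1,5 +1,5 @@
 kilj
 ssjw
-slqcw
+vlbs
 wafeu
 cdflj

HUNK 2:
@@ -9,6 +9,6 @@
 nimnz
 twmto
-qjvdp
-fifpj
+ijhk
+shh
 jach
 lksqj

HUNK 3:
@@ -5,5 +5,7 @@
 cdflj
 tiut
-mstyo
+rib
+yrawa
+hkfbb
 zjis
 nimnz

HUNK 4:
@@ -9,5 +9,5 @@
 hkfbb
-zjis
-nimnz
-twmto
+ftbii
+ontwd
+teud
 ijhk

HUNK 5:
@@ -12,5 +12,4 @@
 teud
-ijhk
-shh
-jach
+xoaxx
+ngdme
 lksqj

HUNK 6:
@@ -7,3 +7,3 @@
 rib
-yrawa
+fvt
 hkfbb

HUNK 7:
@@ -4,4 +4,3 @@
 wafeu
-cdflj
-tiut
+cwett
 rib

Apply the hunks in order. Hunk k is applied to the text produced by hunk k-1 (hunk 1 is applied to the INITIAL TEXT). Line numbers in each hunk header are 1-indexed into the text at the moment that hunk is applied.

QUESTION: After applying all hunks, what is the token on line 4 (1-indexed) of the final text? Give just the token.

Hunk 1: at line 1 remove [slqcw] add [vlbs] -> 14 lines: kilj ssjw vlbs wafeu cdflj tiut mstyo zjis nimnz twmto qjvdp fifpj jach lksqj
Hunk 2: at line 9 remove [qjvdp,fifpj] add [ijhk,shh] -> 14 lines: kilj ssjw vlbs wafeu cdflj tiut mstyo zjis nimnz twmto ijhk shh jach lksqj
Hunk 3: at line 5 remove [mstyo] add [rib,yrawa,hkfbb] -> 16 lines: kilj ssjw vlbs wafeu cdflj tiut rib yrawa hkfbb zjis nimnz twmto ijhk shh jach lksqj
Hunk 4: at line 9 remove [zjis,nimnz,twmto] add [ftbii,ontwd,teud] -> 16 lines: kilj ssjw vlbs wafeu cdflj tiut rib yrawa hkfbb ftbii ontwd teud ijhk shh jach lksqj
Hunk 5: at line 12 remove [ijhk,shh,jach] add [xoaxx,ngdme] -> 15 lines: kilj ssjw vlbs wafeu cdflj tiut rib yrawa hkfbb ftbii ontwd teud xoaxx ngdme lksqj
Hunk 6: at line 7 remove [yrawa] add [fvt] -> 15 lines: kilj ssjw vlbs wafeu cdflj tiut rib fvt hkfbb ftbii ontwd teud xoaxx ngdme lksqj
Hunk 7: at line 4 remove [cdflj,tiut] add [cwett] -> 14 lines: kilj ssjw vlbs wafeu cwett rib fvt hkfbb ftbii ontwd teud xoaxx ngdme lksqj
Final line 4: wafeu

Answer: wafeu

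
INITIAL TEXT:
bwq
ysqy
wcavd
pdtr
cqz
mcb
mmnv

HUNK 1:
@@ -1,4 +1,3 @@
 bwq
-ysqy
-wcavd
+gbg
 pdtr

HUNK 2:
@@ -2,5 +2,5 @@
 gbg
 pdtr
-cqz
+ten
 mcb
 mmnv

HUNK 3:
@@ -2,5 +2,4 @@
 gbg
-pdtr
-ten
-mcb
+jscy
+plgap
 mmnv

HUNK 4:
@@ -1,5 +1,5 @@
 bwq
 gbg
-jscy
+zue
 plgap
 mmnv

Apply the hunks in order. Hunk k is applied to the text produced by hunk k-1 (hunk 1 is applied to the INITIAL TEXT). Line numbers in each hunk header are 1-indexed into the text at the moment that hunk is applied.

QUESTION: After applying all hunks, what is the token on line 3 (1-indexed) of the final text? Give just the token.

Hunk 1: at line 1 remove [ysqy,wcavd] add [gbg] -> 6 lines: bwq gbg pdtr cqz mcb mmnv
Hunk 2: at line 2 remove [cqz] add [ten] -> 6 lines: bwq gbg pdtr ten mcb mmnv
Hunk 3: at line 2 remove [pdtr,ten,mcb] add [jscy,plgap] -> 5 lines: bwq gbg jscy plgap mmnv
Hunk 4: at line 1 remove [jscy] add [zue] -> 5 lines: bwq gbg zue plgap mmnv
Final line 3: zue

Answer: zue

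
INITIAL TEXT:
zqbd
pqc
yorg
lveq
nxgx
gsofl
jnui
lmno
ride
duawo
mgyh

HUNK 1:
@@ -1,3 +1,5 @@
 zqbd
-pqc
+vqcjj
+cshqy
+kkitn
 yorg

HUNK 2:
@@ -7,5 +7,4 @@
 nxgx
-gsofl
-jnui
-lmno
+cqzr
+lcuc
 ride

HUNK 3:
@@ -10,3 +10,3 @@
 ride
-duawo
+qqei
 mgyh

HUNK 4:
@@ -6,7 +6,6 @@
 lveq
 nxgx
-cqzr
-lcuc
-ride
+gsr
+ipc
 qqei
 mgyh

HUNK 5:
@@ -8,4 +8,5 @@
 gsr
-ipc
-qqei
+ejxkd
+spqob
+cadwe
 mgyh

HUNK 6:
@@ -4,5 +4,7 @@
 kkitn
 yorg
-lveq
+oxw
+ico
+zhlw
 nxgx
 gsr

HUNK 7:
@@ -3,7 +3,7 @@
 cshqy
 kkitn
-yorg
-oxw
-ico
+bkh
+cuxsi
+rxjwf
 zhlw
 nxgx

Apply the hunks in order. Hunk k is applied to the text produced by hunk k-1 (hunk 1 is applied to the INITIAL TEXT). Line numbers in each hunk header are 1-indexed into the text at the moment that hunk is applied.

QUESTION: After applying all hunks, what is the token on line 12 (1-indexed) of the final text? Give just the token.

Hunk 1: at line 1 remove [pqc] add [vqcjj,cshqy,kkitn] -> 13 lines: zqbd vqcjj cshqy kkitn yorg lveq nxgx gsofl jnui lmno ride duawo mgyh
Hunk 2: at line 7 remove [gsofl,jnui,lmno] add [cqzr,lcuc] -> 12 lines: zqbd vqcjj cshqy kkitn yorg lveq nxgx cqzr lcuc ride duawo mgyh
Hunk 3: at line 10 remove [duawo] add [qqei] -> 12 lines: zqbd vqcjj cshqy kkitn yorg lveq nxgx cqzr lcuc ride qqei mgyh
Hunk 4: at line 6 remove [cqzr,lcuc,ride] add [gsr,ipc] -> 11 lines: zqbd vqcjj cshqy kkitn yorg lveq nxgx gsr ipc qqei mgyh
Hunk 5: at line 8 remove [ipc,qqei] add [ejxkd,spqob,cadwe] -> 12 lines: zqbd vqcjj cshqy kkitn yorg lveq nxgx gsr ejxkd spqob cadwe mgyh
Hunk 6: at line 4 remove [lveq] add [oxw,ico,zhlw] -> 14 lines: zqbd vqcjj cshqy kkitn yorg oxw ico zhlw nxgx gsr ejxkd spqob cadwe mgyh
Hunk 7: at line 3 remove [yorg,oxw,ico] add [bkh,cuxsi,rxjwf] -> 14 lines: zqbd vqcjj cshqy kkitn bkh cuxsi rxjwf zhlw nxgx gsr ejxkd spqob cadwe mgyh
Final line 12: spqob

Answer: spqob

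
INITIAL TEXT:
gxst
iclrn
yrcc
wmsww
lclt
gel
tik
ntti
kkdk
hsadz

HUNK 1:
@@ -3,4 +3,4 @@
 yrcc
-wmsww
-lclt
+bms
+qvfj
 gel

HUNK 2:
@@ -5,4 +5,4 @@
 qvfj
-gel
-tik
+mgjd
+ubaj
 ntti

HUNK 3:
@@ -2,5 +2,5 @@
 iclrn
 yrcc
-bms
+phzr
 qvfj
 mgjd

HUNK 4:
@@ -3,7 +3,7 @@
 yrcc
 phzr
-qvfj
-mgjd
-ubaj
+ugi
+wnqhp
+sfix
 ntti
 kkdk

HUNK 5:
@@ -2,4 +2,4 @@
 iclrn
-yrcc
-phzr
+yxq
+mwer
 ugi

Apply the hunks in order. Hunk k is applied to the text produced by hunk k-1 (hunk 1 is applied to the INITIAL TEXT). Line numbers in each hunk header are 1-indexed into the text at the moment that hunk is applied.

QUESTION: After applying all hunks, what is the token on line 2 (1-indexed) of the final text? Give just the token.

Hunk 1: at line 3 remove [wmsww,lclt] add [bms,qvfj] -> 10 lines: gxst iclrn yrcc bms qvfj gel tik ntti kkdk hsadz
Hunk 2: at line 5 remove [gel,tik] add [mgjd,ubaj] -> 10 lines: gxst iclrn yrcc bms qvfj mgjd ubaj ntti kkdk hsadz
Hunk 3: at line 2 remove [bms] add [phzr] -> 10 lines: gxst iclrn yrcc phzr qvfj mgjd ubaj ntti kkdk hsadz
Hunk 4: at line 3 remove [qvfj,mgjd,ubaj] add [ugi,wnqhp,sfix] -> 10 lines: gxst iclrn yrcc phzr ugi wnqhp sfix ntti kkdk hsadz
Hunk 5: at line 2 remove [yrcc,phzr] add [yxq,mwer] -> 10 lines: gxst iclrn yxq mwer ugi wnqhp sfix ntti kkdk hsadz
Final line 2: iclrn

Answer: iclrn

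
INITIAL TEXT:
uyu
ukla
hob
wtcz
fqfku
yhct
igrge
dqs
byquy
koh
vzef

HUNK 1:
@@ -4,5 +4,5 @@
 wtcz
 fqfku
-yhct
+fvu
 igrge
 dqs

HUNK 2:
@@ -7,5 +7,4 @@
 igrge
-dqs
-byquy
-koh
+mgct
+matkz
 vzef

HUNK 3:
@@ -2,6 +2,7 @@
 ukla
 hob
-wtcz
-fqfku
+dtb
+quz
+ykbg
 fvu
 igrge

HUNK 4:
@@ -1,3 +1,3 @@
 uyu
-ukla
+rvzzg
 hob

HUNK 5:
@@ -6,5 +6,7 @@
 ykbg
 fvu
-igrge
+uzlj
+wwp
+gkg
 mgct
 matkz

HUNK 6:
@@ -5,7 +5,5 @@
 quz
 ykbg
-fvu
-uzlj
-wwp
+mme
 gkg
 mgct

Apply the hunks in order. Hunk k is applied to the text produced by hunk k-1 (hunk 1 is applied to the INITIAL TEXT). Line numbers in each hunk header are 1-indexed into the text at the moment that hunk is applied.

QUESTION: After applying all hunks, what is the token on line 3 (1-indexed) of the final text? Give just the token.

Hunk 1: at line 4 remove [yhct] add [fvu] -> 11 lines: uyu ukla hob wtcz fqfku fvu igrge dqs byquy koh vzef
Hunk 2: at line 7 remove [dqs,byquy,koh] add [mgct,matkz] -> 10 lines: uyu ukla hob wtcz fqfku fvu igrge mgct matkz vzef
Hunk 3: at line 2 remove [wtcz,fqfku] add [dtb,quz,ykbg] -> 11 lines: uyu ukla hob dtb quz ykbg fvu igrge mgct matkz vzef
Hunk 4: at line 1 remove [ukla] add [rvzzg] -> 11 lines: uyu rvzzg hob dtb quz ykbg fvu igrge mgct matkz vzef
Hunk 5: at line 6 remove [igrge] add [uzlj,wwp,gkg] -> 13 lines: uyu rvzzg hob dtb quz ykbg fvu uzlj wwp gkg mgct matkz vzef
Hunk 6: at line 5 remove [fvu,uzlj,wwp] add [mme] -> 11 lines: uyu rvzzg hob dtb quz ykbg mme gkg mgct matkz vzef
Final line 3: hob

Answer: hob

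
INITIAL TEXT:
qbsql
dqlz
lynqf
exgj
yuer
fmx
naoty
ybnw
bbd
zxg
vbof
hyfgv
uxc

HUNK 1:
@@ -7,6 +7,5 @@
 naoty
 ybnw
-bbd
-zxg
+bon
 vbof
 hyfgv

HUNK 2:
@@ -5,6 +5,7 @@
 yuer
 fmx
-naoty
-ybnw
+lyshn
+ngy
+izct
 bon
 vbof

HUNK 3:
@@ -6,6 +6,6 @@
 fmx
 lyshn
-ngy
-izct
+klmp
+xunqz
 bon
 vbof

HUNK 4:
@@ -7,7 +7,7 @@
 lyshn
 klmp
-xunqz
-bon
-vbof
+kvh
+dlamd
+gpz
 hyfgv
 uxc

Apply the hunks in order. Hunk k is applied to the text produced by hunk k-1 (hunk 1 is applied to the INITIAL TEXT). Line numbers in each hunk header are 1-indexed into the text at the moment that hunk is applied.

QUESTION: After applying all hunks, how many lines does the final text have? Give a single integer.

Hunk 1: at line 7 remove [bbd,zxg] add [bon] -> 12 lines: qbsql dqlz lynqf exgj yuer fmx naoty ybnw bon vbof hyfgv uxc
Hunk 2: at line 5 remove [naoty,ybnw] add [lyshn,ngy,izct] -> 13 lines: qbsql dqlz lynqf exgj yuer fmx lyshn ngy izct bon vbof hyfgv uxc
Hunk 3: at line 6 remove [ngy,izct] add [klmp,xunqz] -> 13 lines: qbsql dqlz lynqf exgj yuer fmx lyshn klmp xunqz bon vbof hyfgv uxc
Hunk 4: at line 7 remove [xunqz,bon,vbof] add [kvh,dlamd,gpz] -> 13 lines: qbsql dqlz lynqf exgj yuer fmx lyshn klmp kvh dlamd gpz hyfgv uxc
Final line count: 13

Answer: 13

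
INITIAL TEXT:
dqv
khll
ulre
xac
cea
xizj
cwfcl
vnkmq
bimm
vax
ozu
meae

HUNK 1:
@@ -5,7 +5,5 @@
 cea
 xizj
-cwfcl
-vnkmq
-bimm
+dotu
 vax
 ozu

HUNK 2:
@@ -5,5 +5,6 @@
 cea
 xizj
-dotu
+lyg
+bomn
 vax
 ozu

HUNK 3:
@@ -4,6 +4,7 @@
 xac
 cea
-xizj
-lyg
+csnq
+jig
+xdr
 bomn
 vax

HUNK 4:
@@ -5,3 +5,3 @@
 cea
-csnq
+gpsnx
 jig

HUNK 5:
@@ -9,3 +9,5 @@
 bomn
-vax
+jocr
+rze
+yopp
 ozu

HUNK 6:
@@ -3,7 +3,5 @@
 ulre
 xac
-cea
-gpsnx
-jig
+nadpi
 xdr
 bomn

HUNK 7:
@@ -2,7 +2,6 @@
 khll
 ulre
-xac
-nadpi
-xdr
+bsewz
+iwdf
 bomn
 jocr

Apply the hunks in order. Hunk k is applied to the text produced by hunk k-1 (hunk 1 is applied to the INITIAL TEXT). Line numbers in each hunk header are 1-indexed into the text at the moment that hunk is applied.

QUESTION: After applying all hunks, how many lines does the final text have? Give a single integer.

Hunk 1: at line 5 remove [cwfcl,vnkmq,bimm] add [dotu] -> 10 lines: dqv khll ulre xac cea xizj dotu vax ozu meae
Hunk 2: at line 5 remove [dotu] add [lyg,bomn] -> 11 lines: dqv khll ulre xac cea xizj lyg bomn vax ozu meae
Hunk 3: at line 4 remove [xizj,lyg] add [csnq,jig,xdr] -> 12 lines: dqv khll ulre xac cea csnq jig xdr bomn vax ozu meae
Hunk 4: at line 5 remove [csnq] add [gpsnx] -> 12 lines: dqv khll ulre xac cea gpsnx jig xdr bomn vax ozu meae
Hunk 5: at line 9 remove [vax] add [jocr,rze,yopp] -> 14 lines: dqv khll ulre xac cea gpsnx jig xdr bomn jocr rze yopp ozu meae
Hunk 6: at line 3 remove [cea,gpsnx,jig] add [nadpi] -> 12 lines: dqv khll ulre xac nadpi xdr bomn jocr rze yopp ozu meae
Hunk 7: at line 2 remove [xac,nadpi,xdr] add [bsewz,iwdf] -> 11 lines: dqv khll ulre bsewz iwdf bomn jocr rze yopp ozu meae
Final line count: 11

Answer: 11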